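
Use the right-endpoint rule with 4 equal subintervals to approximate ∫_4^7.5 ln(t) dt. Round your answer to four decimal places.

Δt = (7.5 − 4)/4 = 0.875.
Right endpoints: 4.875, 5.75, 6.625, 7.5.
f(4.875) ≈ 1.5841, f(5.75) ≈ 1.7492, f(6.625) ≈ 1.8909, f(7.5) ≈ 2.0149.
Sum = Δt · [f(4.875) + f(5.75) + f(6.625) + f(7.5)].
Sum ≈ 6.3342.

6.3342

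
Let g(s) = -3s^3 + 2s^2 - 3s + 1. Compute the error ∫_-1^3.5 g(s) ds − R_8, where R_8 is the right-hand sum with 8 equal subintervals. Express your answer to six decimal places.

Exact integral: ∫_-1^3.5 g(s) ds = -94.921875.
R_8 ≈ -131.60522461.
Error ≈ -94.921875 − (-131.60522461) ≈ 36.683350.

36.683350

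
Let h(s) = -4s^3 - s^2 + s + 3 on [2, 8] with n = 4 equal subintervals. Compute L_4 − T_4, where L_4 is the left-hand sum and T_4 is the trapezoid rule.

L_4 = -2784.75.
T_4 = -4337.25.
L_4 − T_4 = 1552.5.

1552.5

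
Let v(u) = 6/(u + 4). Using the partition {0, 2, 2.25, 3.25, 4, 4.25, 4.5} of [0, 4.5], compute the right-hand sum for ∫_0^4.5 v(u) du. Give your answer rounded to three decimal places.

Subinterval widths: 2, 0.25, 1, 0.75, 0.25, 0.25.
Right endpoints: 2, 2.25, 3.25, 4, 4.25, 4.5.
v(2) = 1, v(2.25) = 0.96, v(3.25) = 24/29, v(4) = 0.75, v(4.25) = 8/11, v(4.5) = 12/17.
Sum = Σ Δu_i · v(u_i).
Sum ≈ 3.988.

3.988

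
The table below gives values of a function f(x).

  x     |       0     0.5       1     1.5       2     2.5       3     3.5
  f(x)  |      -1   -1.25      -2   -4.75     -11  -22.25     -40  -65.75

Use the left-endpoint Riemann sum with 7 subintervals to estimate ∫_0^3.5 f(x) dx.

Δx = 0.5.
Sum = 0.5·[(-1) + (-1.25) + (-2) + (-4.75) + (-11) + (-22.25) + (-40)] = -41.125.

-41.125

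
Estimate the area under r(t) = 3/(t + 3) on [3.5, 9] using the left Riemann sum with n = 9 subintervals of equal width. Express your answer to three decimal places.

Δt = (9 − 3.5)/9 = 11/18.
Left endpoints: 3.5, 37/9, 85/18, 16/3, 107/18, 59/9, 43/6, 70/9, 151/18.
r(3.5) = 6/13, r(37/9) = 0.421875, r(85/18) = 54/139, r(16/3) = 0.36, r(107/18) = 54/161, r(59/9) = 27/86, r(43/6) = 18/61, r(70/9) = 27/97, r(151/18) = 54/205.
Sum = Δt · [r(3.5) + r(37/9) + r(85/18) + ...].
Sum ≈ 1.906.

1.906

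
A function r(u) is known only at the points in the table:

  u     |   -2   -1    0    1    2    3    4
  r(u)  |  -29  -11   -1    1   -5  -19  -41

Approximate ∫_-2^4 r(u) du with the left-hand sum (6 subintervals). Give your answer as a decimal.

Δu = 1.
Sum = 1·[(-29) + (-11) + (-1) + 1 + (-5) + (-19)] = -64.

-64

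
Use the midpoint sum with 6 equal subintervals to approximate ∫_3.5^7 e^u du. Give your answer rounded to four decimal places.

Δu = (7 − 3.5)/6 = 7/12.
Midpoints: 91/24, 4.375, 119/24, 133/24, 6.125, 161/24.
f(91/24) ≈ 44.3302, f(4.375) ≈ 79.4398, f(119/24) ≈ 142.3563, f(133/24) ≈ 255.1028, f(6.125) ≈ 457.1447, f(161/24) ≈ 819.2042.
Sum = Δu · [f(91/24) + f(4.375) + f(119/24) + ...].
Sum ≈ 1048.5872.

1048.5872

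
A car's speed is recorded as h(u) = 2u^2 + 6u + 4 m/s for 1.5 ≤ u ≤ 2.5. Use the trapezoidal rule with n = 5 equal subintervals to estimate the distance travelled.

Δu = (2.5 − 1.5)/5 = 0.2.
h(1.5) = 17.5, h(1.7) = 19.98, h(1.9) = 22.62, h(2.1) = 25.42, h(2.3) = 28.38, h(2.5) = 31.5.
T_5 = (Δu/2)·[h(u_0) + 2h(u_1) + ... + 2h(u_{4}) + h(u_5)].
Sum = 24.18.

24.18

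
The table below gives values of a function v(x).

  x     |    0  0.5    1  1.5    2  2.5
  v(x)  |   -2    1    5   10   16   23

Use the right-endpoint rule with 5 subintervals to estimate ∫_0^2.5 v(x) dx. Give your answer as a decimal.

27.5

Δx = 0.5.
Sum = 0.5·[1 + 5 + 10 + 16 + 23] = 27.5.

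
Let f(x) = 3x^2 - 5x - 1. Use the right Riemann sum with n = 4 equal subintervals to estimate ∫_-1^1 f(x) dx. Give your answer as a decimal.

-2.25

Δx = (1 − (-1))/4 = 0.5.
Right endpoints: -0.5, 0, 0.5, 1.
f(-0.5) = 2.25, f(0) = -1, f(0.5) = -2.75, f(1) = -3.
Sum = Δx · [f(-0.5) + f(0) + f(0.5) + f(1)].
Sum = -2.25.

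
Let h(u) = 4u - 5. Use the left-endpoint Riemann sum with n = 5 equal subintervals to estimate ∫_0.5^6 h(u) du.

Δu = (6 − 0.5)/5 = 1.1.
Left endpoints: 0.5, 1.6, 2.7, 3.8, 4.9.
h(0.5) = -3, h(1.6) = 1.4, h(2.7) = 5.8, h(3.8) = 10.2, h(4.9) = 14.6.
Sum = Δu · [h(0.5) + h(1.6) + h(2.7) + h(3.8) + h(4.9)].
Sum = 31.9.

31.9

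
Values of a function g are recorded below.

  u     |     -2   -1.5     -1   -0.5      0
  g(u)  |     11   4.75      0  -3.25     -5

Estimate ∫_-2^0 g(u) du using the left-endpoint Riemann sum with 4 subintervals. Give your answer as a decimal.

Δu = 0.5.
Sum = 0.5·[11 + 4.75 + 0 + (-3.25)] = 6.25.

6.25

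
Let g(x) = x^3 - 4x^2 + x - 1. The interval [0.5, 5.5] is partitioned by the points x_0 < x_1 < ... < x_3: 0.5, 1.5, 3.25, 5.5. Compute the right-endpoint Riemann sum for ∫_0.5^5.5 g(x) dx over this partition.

Subinterval widths: 1, 1.75, 2.25.
Right endpoints: 1.5, 3.25, 5.5.
g(1.5) = -5.125, g(3.25) = -5.671875, g(5.5) = 49.875.
Sum = Σ Δx_i · g(x_i).
Sum = 97.16796875.

97.16796875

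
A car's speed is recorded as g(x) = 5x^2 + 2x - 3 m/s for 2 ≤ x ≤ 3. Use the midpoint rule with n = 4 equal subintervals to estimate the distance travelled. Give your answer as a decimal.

33.640625

Δx = (3 − 2)/4 = 0.25.
Midpoints: 2.125, 2.375, 2.625, 2.875.
g(2.125) = 23.828125, g(2.375) = 29.953125, g(2.625) = 36.703125, g(2.875) = 44.078125.
Sum = Δx · [g(2.125) + g(2.375) + g(2.625) + g(2.875)].
Sum = 33.640625.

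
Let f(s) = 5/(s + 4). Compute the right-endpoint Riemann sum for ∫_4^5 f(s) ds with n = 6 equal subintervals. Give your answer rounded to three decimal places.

0.583

Δs = (5 − 4)/6 = 1/6.
Right endpoints: 25/6, 13/3, 4.5, 14/3, 29/6, 5.
f(25/6) = 30/49, f(13/3) = 0.6, f(4.5) = 10/17, f(14/3) = 15/26, f(29/6) = 30/53, f(5) = 5/9.
Sum = Δs · [f(25/6) + f(13/3) + f(4.5) + ...].
Sum ≈ 0.583.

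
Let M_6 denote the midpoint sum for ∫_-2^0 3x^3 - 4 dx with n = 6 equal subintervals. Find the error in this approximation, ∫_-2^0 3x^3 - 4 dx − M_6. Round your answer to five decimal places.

Exact integral: ∫_-2^0 f(x) dx = -20.
M_6 ≈ -19.8333333.
Error ≈ -20 − (-19.8333333) ≈ -0.16667.

-0.16667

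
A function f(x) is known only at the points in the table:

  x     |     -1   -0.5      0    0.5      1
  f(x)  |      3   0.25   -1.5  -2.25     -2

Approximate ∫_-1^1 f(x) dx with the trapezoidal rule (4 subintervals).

-1.5

Δx = 0.5.
T_4 = (0.5/2)·[3 + 2·0.25 + 2·(-1.5) + 2·(-2.25) + (-2)] = -1.5.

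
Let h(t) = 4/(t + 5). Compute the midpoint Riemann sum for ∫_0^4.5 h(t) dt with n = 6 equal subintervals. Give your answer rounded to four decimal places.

2.5647

Δt = (4.5 − 0)/6 = 0.75.
Midpoints: 0.375, 1.125, 1.875, 2.625, 3.375, 4.125.
h(0.375) = 32/43, h(1.125) = 32/49, h(1.875) = 32/55, h(2.625) = 32/61, h(3.375) = 32/67, h(4.125) = 32/73.
Sum = Δt · [h(0.375) + h(1.125) + h(1.875) + ...].
Sum ≈ 2.5647.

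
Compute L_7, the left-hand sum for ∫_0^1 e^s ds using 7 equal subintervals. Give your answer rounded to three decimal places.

1.598

Δs = (1 − 0)/7 = 1/7.
Left endpoints: 0, 1/7, 2/7, 3/7, 4/7, 5/7, 6/7.
f(0) ≈ 1.000, f(1/7) ≈ 1.154, f(2/7) ≈ 1.331, f(3/7) ≈ 1.535, f(4/7) ≈ 1.771, f(5/7) ≈ 2.043, f(6/7) ≈ 2.356.
Sum = Δs · [f(0) + f(1/7) + f(2/7) + ...].
Sum ≈ 1.598.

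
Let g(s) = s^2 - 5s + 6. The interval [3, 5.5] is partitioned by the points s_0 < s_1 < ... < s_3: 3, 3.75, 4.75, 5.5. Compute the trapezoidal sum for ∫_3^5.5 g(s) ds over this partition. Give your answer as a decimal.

Subinterval widths: 0.75, 1, 0.75.
g(3) = 0, g(3.75) = 1.3125, g(4.75) = 4.8125, g(5.5) = 8.75.
On each subinterval the trapezoid contributes (Δs_i/2)·[g(s_{i-1}) + g(s_i)].
Sum = 8.640625.

8.640625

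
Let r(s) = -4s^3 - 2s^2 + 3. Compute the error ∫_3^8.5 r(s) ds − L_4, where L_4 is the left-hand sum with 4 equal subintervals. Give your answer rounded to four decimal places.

Exact integral: ∫_3^8.5 r(s) ds ≈ -5513.979167.
L_4 = -3935.46484375.
Error ≈ -5513.979167 − (-3935.46484375) ≈ -1578.5143.

-1578.5143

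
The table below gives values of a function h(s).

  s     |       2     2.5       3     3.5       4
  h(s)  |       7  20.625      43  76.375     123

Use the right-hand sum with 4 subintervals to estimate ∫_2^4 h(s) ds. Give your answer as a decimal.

131.5

Δs = 0.5.
Sum = 0.5·[20.625 + 43 + 76.375 + 123] = 131.5.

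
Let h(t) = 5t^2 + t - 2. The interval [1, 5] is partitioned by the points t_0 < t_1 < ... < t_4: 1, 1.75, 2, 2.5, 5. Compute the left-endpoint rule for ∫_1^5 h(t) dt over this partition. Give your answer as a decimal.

96.140625

Subinterval widths: 0.75, 0.25, 0.5, 2.5.
Left endpoints: 1, 1.75, 2, 2.5.
h(1) = 4, h(1.75) = 15.0625, h(2) = 20, h(2.5) = 31.75.
Sum = Σ Δt_i · h(t_i).
Sum = 96.140625.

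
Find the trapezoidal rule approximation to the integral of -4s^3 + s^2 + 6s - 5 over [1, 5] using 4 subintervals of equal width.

-554

Δs = (5 − 1)/4 = 1.
f(1) = -2, f(2) = -21, f(3) = -86, f(4) = -221, f(5) = -450.
T_4 = (Δs/2)·[f(s_0) + 2f(s_1) + 2f(s_2) + 2f(s_3) + f(s_4)].
Sum = -554.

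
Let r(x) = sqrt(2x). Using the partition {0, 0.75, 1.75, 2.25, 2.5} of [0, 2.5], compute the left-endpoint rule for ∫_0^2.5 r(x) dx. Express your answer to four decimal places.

Subinterval widths: 0.75, 1, 0.5, 0.25.
Left endpoints: 0, 0.75, 1.75, 2.25.
r(0) ≈ 0.0000, r(0.75) ≈ 1.2247, r(1.75) ≈ 1.8708, r(2.25) ≈ 2.1213.
Sum = Σ Δx_i · r(x_i).
Sum ≈ 2.6905.

2.6905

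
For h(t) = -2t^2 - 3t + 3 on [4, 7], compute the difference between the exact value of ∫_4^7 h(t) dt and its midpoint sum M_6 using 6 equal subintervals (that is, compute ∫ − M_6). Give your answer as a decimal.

-0.125

Exact integral: ∫_4^7 h(t) dt = -226.5.
M_6 = -226.375.
Error = -226.5 − (-226.375) = -0.125.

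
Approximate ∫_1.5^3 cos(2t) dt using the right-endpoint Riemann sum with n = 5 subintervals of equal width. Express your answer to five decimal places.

Δt = (3 − 1.5)/5 = 0.3.
Right endpoints: 1.8, 2.1, 2.4, 2.7, 3.
f(1.8) ≈ -0.89676, f(2.1) ≈ -0.49026, f(2.4) ≈ 0.08750, f(2.7) ≈ 0.63469, f(3) ≈ 0.96017.
Sum = Δt · [f(1.8) + f(2.1) + f(2.4) + f(2.7) + f(3)].
Sum ≈ 0.08860.

0.08860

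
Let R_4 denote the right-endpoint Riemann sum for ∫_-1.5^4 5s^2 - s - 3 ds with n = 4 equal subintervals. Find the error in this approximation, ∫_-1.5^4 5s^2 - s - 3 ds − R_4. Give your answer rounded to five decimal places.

-52.14974

Exact integral: ∫_-1.5^4 f(s) ds ≈ 88.9166667.
R_4 = 141.06640625.
Error ≈ 88.9166667 − 141.06640625 ≈ -52.14974.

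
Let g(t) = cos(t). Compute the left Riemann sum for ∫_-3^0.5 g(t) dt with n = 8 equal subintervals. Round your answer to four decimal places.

Δt = (0.5 − (-3))/8 = 0.4375.
Left endpoints: -3, -2.5625, -2.125, -1.6875, -1.25, -0.8125, -0.375, 0.0625.
g(-3) ≈ -0.9900, g(-2.5625) ≈ -0.8370, g(-2.125) ≈ -0.5263, g(-1.6875) ≈ -0.1164, g(-1.25) ≈ 0.3153, g(-0.8125) ≈ 0.6877, g(-0.375) ≈ 0.9305, g(0.0625) ≈ 0.9980.
Sum = Δt · [g(-3) + g(-2.5625) + g(-2.125) + ...].
Sum ≈ 0.2021.

0.2021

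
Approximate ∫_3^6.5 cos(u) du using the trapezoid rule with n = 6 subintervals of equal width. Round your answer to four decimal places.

0.0719

Δu = (6.5 − 3)/6 = 7/12.
f(3) ≈ -0.9900, f(43/12) ≈ -0.9040, f(25/6) ≈ -0.5190, f(4.75) ≈ 0.0376, f(16/3) ≈ 0.5818, f(71/12) ≈ 0.9336, f(6.5) ≈ 0.9766.
T_6 = (Δu/2)·[f(u_0) + 2f(u_1) + ... + 2f(u_{5}) + f(u_6)].
Sum ≈ 0.0719.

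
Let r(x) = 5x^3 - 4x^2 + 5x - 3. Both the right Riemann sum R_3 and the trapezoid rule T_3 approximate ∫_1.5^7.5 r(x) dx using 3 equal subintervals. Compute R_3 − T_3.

1906.5

R_3 = 5668.25.
T_3 = 3761.75.
R_3 − T_3 = 1906.5.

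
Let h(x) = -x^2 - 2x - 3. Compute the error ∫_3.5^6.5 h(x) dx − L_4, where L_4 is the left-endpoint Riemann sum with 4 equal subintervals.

Exact integral: ∫_3.5^6.5 h(x) dx = -116.25.
L_4 = -103.03125.
Error = -116.25 − (-103.03125) = -13.21875.

-13.21875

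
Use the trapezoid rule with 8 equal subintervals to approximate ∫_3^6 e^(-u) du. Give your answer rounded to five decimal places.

Δu = (6 − 3)/8 = 0.375.
f(3) ≈ 0.04979, f(3.375) ≈ 0.03422, f(3.75) ≈ 0.02352, f(4.125) ≈ 0.01616, f(4.5) ≈ 0.01111, f(4.875) ≈ 0.00764, f(5.25) ≈ 0.00525, f(5.625) ≈ 0.00361, f(6) ≈ 0.00248.
T_8 = (Δu/2)·[f(u_0) + 2f(u_1) + ... + 2f(u_{7}) + f(u_8)].
Sum ≈ 0.04786.

0.04786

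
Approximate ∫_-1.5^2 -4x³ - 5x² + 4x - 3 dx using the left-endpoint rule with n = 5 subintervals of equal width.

Δx = (2 − (-1.5))/5 = 0.7.
Left endpoints: -1.5, -0.8, -0.1, 0.6, 1.3.
f(-1.5) = -6.75, f(-0.8) = -7.352, f(-0.1) = -3.446, f(0.6) = -3.264, f(1.3) = -15.038.
Sum = Δx · [f(-1.5) + f(-0.8) + f(-0.1) + f(0.6) + f(1.3)].
Sum = -25.095.

-25.095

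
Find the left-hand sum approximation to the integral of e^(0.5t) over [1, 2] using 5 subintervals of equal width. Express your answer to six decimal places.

2.033947

Δt = (2 − 1)/5 = 0.2.
Left endpoints: 1, 1.2, 1.4, 1.6, 1.8.
f(1) ≈ 1.648721, f(1.2) ≈ 1.822119, f(1.4) ≈ 2.013753, f(1.6) ≈ 2.225541, f(1.8) ≈ 2.459603.
Sum = Δt · [f(1) + f(1.2) + f(1.4) + f(1.6) + f(1.8)].
Sum ≈ 2.033947.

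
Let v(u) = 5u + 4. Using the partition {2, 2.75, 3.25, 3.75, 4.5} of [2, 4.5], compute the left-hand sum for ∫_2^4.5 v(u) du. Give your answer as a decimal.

46.5625

Subinterval widths: 0.75, 0.5, 0.5, 0.75.
Left endpoints: 2, 2.75, 3.25, 3.75.
v(2) = 14, v(2.75) = 17.75, v(3.25) = 20.25, v(3.75) = 22.75.
Sum = Σ Δu_i · v(u_i).
Sum = 46.5625.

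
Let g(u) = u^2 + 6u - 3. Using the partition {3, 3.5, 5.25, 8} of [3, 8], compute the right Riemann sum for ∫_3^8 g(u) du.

412.984375

Subinterval widths: 0.5, 1.75, 2.75.
Right endpoints: 3.5, 5.25, 8.
g(3.5) = 30.25, g(5.25) = 56.0625, g(8) = 109.
Sum = Σ Δu_i · g(u_i).
Sum = 412.984375.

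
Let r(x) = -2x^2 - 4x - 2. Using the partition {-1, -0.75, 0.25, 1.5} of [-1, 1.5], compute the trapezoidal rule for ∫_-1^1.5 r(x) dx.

Subinterval widths: 0.25, 1, 1.25.
r(-1) = 0, r(-0.75) = -0.125, r(0.25) = -3.125, r(1.5) = -12.5.
On each subinterval the trapezoid contributes (Δx_i/2)·[r(x_{i-1}) + r(x_i)].
Sum = -11.40625.

-11.40625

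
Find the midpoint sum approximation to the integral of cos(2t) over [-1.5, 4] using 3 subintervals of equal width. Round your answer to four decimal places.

1.0730

Δt = (4 − (-1.5))/3 = 11/6.
Midpoints: -7/12, 1.25, 37/12.
f(-7/12) ≈ 0.3932, f(1.25) ≈ -0.8011, f(37/12) ≈ 0.9932.
Sum = Δt · [f(-7/12) + f(1.25) + f(37/12)].
Sum ≈ 1.0730.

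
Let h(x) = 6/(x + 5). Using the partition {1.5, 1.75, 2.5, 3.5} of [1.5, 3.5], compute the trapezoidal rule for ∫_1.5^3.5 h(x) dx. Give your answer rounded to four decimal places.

1.6128

Subinterval widths: 0.25, 0.75, 1.
h(1.5) = 12/13, h(1.75) = 8/9, h(2.5) = 0.8, h(3.5) = 12/17.
On each subinterval the trapezoid contributes (Δx_i/2)·[h(x_{i-1}) + h(x_i)].
Sum ≈ 1.6128.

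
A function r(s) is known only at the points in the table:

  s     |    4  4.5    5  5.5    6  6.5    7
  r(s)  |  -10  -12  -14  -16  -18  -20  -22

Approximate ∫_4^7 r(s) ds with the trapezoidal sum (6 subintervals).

-48

Δs = 0.5.
T_6 = (0.5/2)·[(-10) + 2·(-12) + 2·(-14) + 2·(-16) + 2·(-18) + 2·(-20) + (-22)] = -48.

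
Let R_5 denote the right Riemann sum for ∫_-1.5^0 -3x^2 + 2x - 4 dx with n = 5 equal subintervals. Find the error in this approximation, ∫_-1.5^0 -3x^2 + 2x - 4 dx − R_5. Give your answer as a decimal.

Exact integral: ∫_-1.5^0 f(x) dx = -11.625.
R_5 = -10.23.
Error = -11.625 − (-10.23) = -1.395.

-1.395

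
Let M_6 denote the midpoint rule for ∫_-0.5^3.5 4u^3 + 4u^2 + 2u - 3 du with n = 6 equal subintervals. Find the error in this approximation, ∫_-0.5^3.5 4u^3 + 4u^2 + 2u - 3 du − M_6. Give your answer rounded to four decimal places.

3.2593

Exact integral: ∫_-0.5^3.5 f(u) du ≈ 207.333333.
M_6 ≈ 204.074074.
Error ≈ 207.333333 − 204.074074 ≈ 3.2593.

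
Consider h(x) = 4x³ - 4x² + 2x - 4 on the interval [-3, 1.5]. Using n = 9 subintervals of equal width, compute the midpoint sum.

-139.96875

Δx = (1.5 − (-3))/9 = 0.5.
Midpoints: -2.75, -2.25, -1.75, -1.25, -0.75, -0.25, 0.25, 0.75, 1.25.
h(-2.75) = -122.9375, h(-2.25) = -74.3125, h(-1.75) = -41.1875, h(-1.25) = -20.5625, h(-0.75) = -9.4375, h(-0.25) = -4.8125, h(0.25) = -3.6875, h(0.75) = -3.0625, h(1.25) = 0.0625.
Sum = Δx · [h(-2.75) + h(-2.25) + h(-1.75) + ...].
Sum = -139.96875.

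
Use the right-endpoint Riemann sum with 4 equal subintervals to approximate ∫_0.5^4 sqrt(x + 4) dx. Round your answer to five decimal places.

Δx = (4 − 0.5)/4 = 0.875.
Right endpoints: 1.375, 2.25, 3.125, 4.
f(1.375) ≈ 2.31840, f(2.25) ≈ 2.50000, f(3.125) ≈ 2.66927, f(4) ≈ 2.82843.
Sum = Δx · [f(1.375) + f(2.25) + f(3.125) + f(4)].
Sum ≈ 9.02659.

9.02659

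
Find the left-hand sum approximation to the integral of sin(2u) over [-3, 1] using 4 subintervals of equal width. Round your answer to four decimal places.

Δu = (1 − (-3))/4 = 1.
Left endpoints: -3, -2, -1, 0.
f(-3) ≈ 0.2794, f(-2) ≈ 0.7568, f(-1) ≈ -0.9093, f(0) ≈ 0.0000.
Sum = Δu · [f(-3) + f(-2) + f(-1) + f(0)].
Sum ≈ 0.1269.

0.1269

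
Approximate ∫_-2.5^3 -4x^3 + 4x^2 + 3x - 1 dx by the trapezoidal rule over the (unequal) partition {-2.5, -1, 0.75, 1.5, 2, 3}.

Subinterval widths: 1.5, 1.75, 0.75, 0.5, 1.
f(-2.5) = 79, f(-1) = 4, f(0.75) = 1.8125, f(1.5) = -1, f(2) = -11, f(3) = -64.
On each subinterval the trapezoid contributes (Δx_i/2)·[f(x_{i-1}) + f(x_i)].
Sum = 27.140625.

27.140625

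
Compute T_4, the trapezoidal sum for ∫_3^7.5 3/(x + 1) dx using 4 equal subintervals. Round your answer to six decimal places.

Δx = (7.5 − 3)/4 = 1.125.
f(3) = 0.75, f(4.125) = 24/41, f(5.25) = 0.48, f(6.375) = 24/59, f(7.5) = 6/17.
T_4 = (Δx/2)·[f(x_0) + 2f(x_1) + 2f(x_2) + 2f(x_3) + f(x_4)].
Sum ≈ 2.276568.

2.276568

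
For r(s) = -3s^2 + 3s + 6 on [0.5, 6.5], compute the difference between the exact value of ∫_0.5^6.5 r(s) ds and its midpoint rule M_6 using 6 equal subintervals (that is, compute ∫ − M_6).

-1.5

Exact integral: ∫_0.5^6.5 r(s) ds = -175.5.
M_6 = -174.
Error = -175.5 − (-174) = -1.5.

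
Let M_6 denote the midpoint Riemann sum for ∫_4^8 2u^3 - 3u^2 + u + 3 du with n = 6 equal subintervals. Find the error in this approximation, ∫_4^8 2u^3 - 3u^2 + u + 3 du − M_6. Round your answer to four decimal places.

4.8889

Exact integral: ∫_4^8 f(u) du = 1508.
M_6 ≈ 1503.111111.
Error ≈ 1508 − 1503.111111 ≈ 4.8889.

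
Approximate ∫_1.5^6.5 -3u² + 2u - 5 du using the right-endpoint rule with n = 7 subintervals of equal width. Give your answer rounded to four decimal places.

-296.8112

Δu = (6.5 − 1.5)/7 = 5/7.
Right endpoints: 31/14, 41/14, 51/14, 61/14, 71/14, 81/14, 6.5.
f(31/14) = -2995/196, f(41/14) = -4875/196, f(51/14) = -7355/196, f(61/14) = -10435/196, f(71/14) = -14115/196, f(81/14) = -18395/196, f(6.5) = -118.75.
Sum = Δu · [f(31/14) + f(41/14) + f(51/14) + ...].
Sum ≈ -296.8112.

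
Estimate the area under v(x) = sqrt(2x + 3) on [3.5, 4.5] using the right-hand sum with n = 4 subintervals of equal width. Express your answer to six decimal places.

3.353065

Δx = (4.5 − 3.5)/4 = 0.25.
Right endpoints: 3.75, 4, 4.25, 4.5.
v(3.75) ≈ 3.240370, v(4) ≈ 3.316625, v(4.25) ≈ 3.391165, v(4.5) ≈ 3.464102.
Sum = Δx · [v(3.75) + v(4) + v(4.25) + v(4.5)].
Sum ≈ 3.353065.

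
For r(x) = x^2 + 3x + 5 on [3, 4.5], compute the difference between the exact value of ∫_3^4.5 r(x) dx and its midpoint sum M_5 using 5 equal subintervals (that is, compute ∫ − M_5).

Exact integral: ∫_3^4.5 r(x) dx = 45.75.
M_5 = 45.73875.
Error = 45.75 − 45.73875 = 0.01125.

0.01125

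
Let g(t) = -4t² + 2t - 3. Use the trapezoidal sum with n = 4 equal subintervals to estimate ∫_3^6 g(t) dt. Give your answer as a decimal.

Δt = (6 − 3)/4 = 0.75.
g(3) = -33, g(3.75) = -51.75, g(4.5) = -75, g(5.25) = -102.75, g(6) = -135.
T_4 = (Δt/2)·[g(t_0) + 2g(t_1) + 2g(t_2) + 2g(t_3) + g(t_4)].
Sum = -235.125.

-235.125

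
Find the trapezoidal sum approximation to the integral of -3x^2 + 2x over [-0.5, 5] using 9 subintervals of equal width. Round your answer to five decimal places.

-101.40201

Δx = (5 − (-0.5))/9 = 11/18.
f(-0.5) = -1.75, f(1/9) = 5/27, f(13/18) = -13/108, f(4/3) = -8/3, f(35/18) = -805/108, f(23/9) = -391/27, f(19/6) = -23.75, f(34/9) = -952/27, f(79/18) = -5293/108, f(5) = -65.
T_9 = (Δx/2)·[f(x_0) + 2f(x_1) + ... + 2f(x_{8}) + f(x_9)].
Sum ≈ -101.40201.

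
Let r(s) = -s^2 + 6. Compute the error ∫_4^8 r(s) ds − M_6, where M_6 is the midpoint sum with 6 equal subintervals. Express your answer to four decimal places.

-0.1481

Exact integral: ∫_4^8 r(s) ds ≈ -125.333333.
M_6 ≈ -125.185185.
Error ≈ -125.333333 − (-125.185185) ≈ -0.1481.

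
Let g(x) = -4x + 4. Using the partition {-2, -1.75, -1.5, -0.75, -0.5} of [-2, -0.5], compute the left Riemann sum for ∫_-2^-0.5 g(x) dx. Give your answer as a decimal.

15

Subinterval widths: 0.25, 0.25, 0.75, 0.25.
Left endpoints: -2, -1.75, -1.5, -0.75.
g(-2) = 12, g(-1.75) = 11, g(-1.5) = 10, g(-0.75) = 7.
Sum = Σ Δx_i · g(x_i).
Sum = 15.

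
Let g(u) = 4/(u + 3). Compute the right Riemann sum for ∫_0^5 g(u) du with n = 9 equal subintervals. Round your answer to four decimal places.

Δu = (5 − 0)/9 = 5/9.
Right endpoints: 5/9, 10/9, 5/3, 20/9, 25/9, 10/3, 35/9, 40/9, 5.
g(5/9) = 1.125, g(10/9) = 36/37, g(5/3) = 6/7, g(20/9) = 36/47, g(25/9) = 9/13, g(10/3) = 12/19, g(35/9) = 18/31, g(40/9) = 36/67, g(5) = 0.5.
Sum = Δu · [g(5/9) + g(10/9) + g(5/3) + ...].
Sum ≈ 3.7016.

3.7016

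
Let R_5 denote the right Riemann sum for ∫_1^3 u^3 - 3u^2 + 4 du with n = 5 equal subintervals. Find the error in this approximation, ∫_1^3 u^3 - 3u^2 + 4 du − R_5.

-0.56

Exact integral: ∫_1^3 f(u) du = 2.
R_5 = 2.56.
Error = 2 − 2.56 = -0.56.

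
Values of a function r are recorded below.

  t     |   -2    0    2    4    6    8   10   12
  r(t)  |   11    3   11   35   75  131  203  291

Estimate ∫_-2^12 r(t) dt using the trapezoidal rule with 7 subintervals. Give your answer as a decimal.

1218

Δt = 2.
T_7 = (2/2)·[11 + 2·3 + 2·11 + 2·35 + 2·75 + 2·131 + 2·203 + 291] = 1218.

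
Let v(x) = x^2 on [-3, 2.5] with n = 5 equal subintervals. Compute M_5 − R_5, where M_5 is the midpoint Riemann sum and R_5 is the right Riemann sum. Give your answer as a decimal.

-0.15125

M_5 = 13.65375.
R_5 = 13.805.
M_5 − R_5 = -0.15125.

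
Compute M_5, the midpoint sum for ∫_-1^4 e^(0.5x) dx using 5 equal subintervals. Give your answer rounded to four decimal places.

13.4248

Δx = (4 − (-1))/5 = 1.
Midpoints: -0.5, 0.5, 1.5, 2.5, 3.5.
f(-0.5) ≈ 0.7788, f(0.5) ≈ 1.2840, f(1.5) ≈ 2.1170, f(2.5) ≈ 3.4903, f(3.5) ≈ 5.7546.
Sum = Δx · [f(-0.5) + f(0.5) + f(1.5) + f(2.5) + f(3.5)].
Sum ≈ 13.4248.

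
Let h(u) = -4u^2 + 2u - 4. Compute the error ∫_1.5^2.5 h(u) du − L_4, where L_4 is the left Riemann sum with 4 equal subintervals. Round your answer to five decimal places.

Exact integral: ∫_1.5^2.5 h(u) du ≈ -16.3333333.
L_4 = -14.625.
Error ≈ -16.3333333 − (-14.625) ≈ -1.70833.

-1.70833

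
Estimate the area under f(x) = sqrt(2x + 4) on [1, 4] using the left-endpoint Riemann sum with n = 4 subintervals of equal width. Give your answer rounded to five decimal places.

Δx = (4 − 1)/4 = 0.75.
Left endpoints: 1, 1.75, 2.5, 3.25.
f(1) ≈ 2.44949, f(1.75) ≈ 2.73861, f(2.5) ≈ 3.00000, f(3.25) ≈ 3.24037.
Sum = Δx · [f(1) + f(1.75) + f(2.5) + f(3.25)].
Sum ≈ 8.57135.

8.57135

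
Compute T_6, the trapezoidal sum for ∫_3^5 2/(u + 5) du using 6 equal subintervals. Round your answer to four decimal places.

0.4464

Δu = (5 − 3)/6 = 1/3.
f(3) = 0.25, f(10/3) = 0.24, f(11/3) = 3/13, f(4) = 2/9, f(13/3) = 3/14, f(14/3) = 6/29, f(5) = 0.2.
T_6 = (Δu/2)·[f(u_0) + 2f(u_1) + ... + 2f(u_{5}) + f(u_6)].
Sum ≈ 0.4464.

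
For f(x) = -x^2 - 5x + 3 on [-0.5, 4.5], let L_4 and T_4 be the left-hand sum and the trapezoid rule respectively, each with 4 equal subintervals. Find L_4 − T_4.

L_4 = -38.59375.
T_4 = -66.71875.
L_4 − T_4 = 28.125.

28.125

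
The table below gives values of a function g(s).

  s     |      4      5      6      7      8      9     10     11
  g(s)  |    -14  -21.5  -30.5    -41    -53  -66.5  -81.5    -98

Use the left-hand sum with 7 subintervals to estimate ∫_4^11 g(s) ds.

Δs = 1.
Sum = 1·[(-14) + (-21.5) + (-30.5) + (-41) + (-53) + (-66.5) + (-81.5)] = -308.

-308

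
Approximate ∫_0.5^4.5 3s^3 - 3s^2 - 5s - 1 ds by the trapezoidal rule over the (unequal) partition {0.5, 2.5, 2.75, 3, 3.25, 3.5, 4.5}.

Subinterval widths: 2, 0.25, 0.25, 0.25, 0.25, 1.
f(0.5) = -3.875, f(2.5) = 14.625, f(2.75) = 24.953125, f(3) = 38, f(3.25) = 54.046875, f(3.5) = 73.375, f(4.5) = 189.125.
On each subinterval the trapezoid contributes (Δs_i/2)·[f(s_{i-1}) + f(s_i)].
Sum = 182.25.

182.25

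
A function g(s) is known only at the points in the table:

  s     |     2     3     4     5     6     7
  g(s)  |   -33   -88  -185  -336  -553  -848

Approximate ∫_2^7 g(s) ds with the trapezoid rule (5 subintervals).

Δs = 1.
T_5 = (1/2)·[(-33) + 2·(-88) + 2·(-185) + 2·(-336) + 2·(-553) + (-848)] = -1602.5.

-1602.5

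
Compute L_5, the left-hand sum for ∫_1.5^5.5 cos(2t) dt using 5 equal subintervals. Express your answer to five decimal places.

Δt = (5.5 − 1.5)/5 = 0.8.
Left endpoints: 1.5, 2.3, 3.1, 3.9, 4.7.
f(1.5) ≈ -0.98999, f(2.3) ≈ -0.11215, f(3.1) ≈ 0.99654, f(3.9) ≈ 0.05396, f(4.7) ≈ -0.99969.
Sum = Δt · [f(1.5) + f(2.3) + f(3.1) + f(3.9) + f(4.7)].
Sum ≈ -0.84107.

-0.84107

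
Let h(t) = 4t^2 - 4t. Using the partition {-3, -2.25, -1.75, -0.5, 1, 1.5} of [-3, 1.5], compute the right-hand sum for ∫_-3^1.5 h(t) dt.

Subinterval widths: 0.75, 0.5, 1.25, 1.5, 0.5.
Right endpoints: -2.25, -1.75, -0.5, 1, 1.5.
h(-2.25) = 29.25, h(-1.75) = 19.25, h(-0.5) = 3, h(1) = 0, h(1.5) = 3.
Sum = Σ Δt_i · h(t_i).
Sum = 36.8125.

36.8125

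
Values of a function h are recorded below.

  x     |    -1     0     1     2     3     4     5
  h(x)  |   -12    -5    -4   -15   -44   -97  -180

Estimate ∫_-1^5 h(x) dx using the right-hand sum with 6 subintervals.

Δx = 1.
Sum = 1·[(-5) + (-4) + (-15) + (-44) + (-97) + (-180)] = -345.

-345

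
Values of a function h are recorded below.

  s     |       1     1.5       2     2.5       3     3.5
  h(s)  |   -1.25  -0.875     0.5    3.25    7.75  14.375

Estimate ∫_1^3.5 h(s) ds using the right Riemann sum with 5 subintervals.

12.5

Δs = 0.5.
Sum = 0.5·[(-0.875) + 0.5 + 3.25 + 7.75 + 14.375] = 12.5.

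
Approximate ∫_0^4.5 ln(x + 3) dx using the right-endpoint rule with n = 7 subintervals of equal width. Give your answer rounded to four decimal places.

Δx = (4.5 − 0)/7 = 9/14.
Right endpoints: 9/14, 9/7, 27/14, 18/7, 45/14, 27/7, 4.5.
f(9/14) ≈ 1.2928, f(9/7) ≈ 1.4553, f(27/14) ≈ 1.5950, f(18/7) ≈ 1.7177, f(45/14) ≈ 1.8269, f(27/7) ≈ 1.9253, f(4.5) ≈ 2.0149.
Sum = Δx · [f(9/14) + f(9/7) + f(27/14) + ...].
Sum ≈ 7.6036.

7.6036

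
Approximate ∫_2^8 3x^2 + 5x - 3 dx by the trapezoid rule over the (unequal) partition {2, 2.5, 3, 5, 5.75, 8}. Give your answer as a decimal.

646.03125

Subinterval widths: 0.5, 0.5, 2, 0.75, 2.25.
f(2) = 19, f(2.5) = 28.25, f(3) = 39, f(5) = 97, f(5.75) = 124.9375, f(8) = 229.
On each subinterval the trapezoid contributes (Δx_i/2)·[f(x_{i-1}) + f(x_i)].
Sum = 646.03125.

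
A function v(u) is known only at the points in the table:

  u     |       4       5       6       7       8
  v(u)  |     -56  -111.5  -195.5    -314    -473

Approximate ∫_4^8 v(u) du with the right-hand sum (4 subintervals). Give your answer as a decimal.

-1094

Δu = 1.
Sum = 1·[(-111.5) + (-195.5) + (-314) + (-473)] = -1094.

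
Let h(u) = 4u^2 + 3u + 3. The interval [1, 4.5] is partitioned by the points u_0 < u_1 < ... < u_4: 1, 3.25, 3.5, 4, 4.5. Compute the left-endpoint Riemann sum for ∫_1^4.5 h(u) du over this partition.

Subinterval widths: 2.25, 0.25, 0.5, 0.5.
Left endpoints: 1, 3.25, 3.5, 4.
h(1) = 10, h(3.25) = 55, h(3.5) = 62.5, h(4) = 79.
Sum = Σ Δu_i · h(u_i).
Sum = 107.

107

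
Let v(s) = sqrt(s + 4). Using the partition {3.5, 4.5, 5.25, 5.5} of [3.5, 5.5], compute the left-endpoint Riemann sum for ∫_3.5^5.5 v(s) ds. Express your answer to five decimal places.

5.68557

Subinterval widths: 1, 0.75, 0.25.
Left endpoints: 3.5, 4.5, 5.25.
v(3.5) ≈ 2.73861, v(4.5) ≈ 2.91548, v(5.25) ≈ 3.04138.
Sum = Σ Δs_i · v(s_i).
Sum ≈ 5.68557.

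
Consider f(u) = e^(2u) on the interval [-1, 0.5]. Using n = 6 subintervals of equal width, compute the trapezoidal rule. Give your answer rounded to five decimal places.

Δu = (0.5 − (-1))/6 = 0.25.
f(-1) ≈ 0.13534, f(-0.75) ≈ 0.22313, f(-0.5) ≈ 0.36788, f(-0.25) ≈ 0.60653, f(0) ≈ 1.00000, f(0.25) ≈ 1.64872, f(0.5) ≈ 2.71828.
T_6 = (Δu/2)·[f(u_0) + 2f(u_1) + ... + 2f(u_{5}) + f(u_6)].
Sum ≈ 1.31827.

1.31827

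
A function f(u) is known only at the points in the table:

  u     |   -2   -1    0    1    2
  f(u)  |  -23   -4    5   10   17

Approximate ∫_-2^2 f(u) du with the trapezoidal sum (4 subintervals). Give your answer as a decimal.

8

Δu = 1.
T_4 = (1/2)·[(-23) + 2·(-4) + 2·5 + 2·10 + 17] = 8.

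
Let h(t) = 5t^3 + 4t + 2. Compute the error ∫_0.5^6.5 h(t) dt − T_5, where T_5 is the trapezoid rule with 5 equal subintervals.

-75.6

Exact integral: ∫_0.5^6.5 h(t) dt = 2327.25.
T_5 = 2402.85.
Error = 2327.25 − 2402.85 = -75.6.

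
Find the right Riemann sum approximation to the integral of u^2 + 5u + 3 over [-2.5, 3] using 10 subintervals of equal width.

46.179375

Δu = (3 − (-2.5))/10 = 0.55.
Right endpoints: -1.95, -1.4, -0.85, -0.3, 0.25, 0.8, 1.35, 1.9, 2.45, 3.
f(-1.95) = -2.9475, f(-1.4) = -2.04, f(-0.85) = -0.5275, f(-0.3) = 1.59, f(0.25) = 4.3125, f(0.8) = 7.64, f(1.35) = 11.5725, f(1.9) = 16.11, f(2.45) = 21.2525, f(3) = 27.
Sum = Δu · [f(-1.95) + f(-1.4) + f(-0.85) + ...].
Sum = 46.179375.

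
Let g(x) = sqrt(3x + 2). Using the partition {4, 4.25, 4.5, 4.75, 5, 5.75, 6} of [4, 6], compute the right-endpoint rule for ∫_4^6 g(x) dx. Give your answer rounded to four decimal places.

Subinterval widths: 0.25, 0.25, 0.25, 0.25, 0.75, 0.25.
Right endpoints: 4.25, 4.5, 4.75, 5, 5.75, 6.
g(4.25) ≈ 3.8406, g(4.5) ≈ 3.9370, g(4.75) ≈ 4.0311, g(5) ≈ 4.1231, g(5.75) ≈ 4.3875, g(6) ≈ 4.4721.
Sum = Σ Δx_i · g(x_i).
Sum ≈ 8.3916.

8.3916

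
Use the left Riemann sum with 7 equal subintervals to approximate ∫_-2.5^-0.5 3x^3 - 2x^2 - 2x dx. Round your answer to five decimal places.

Δx = (-0.5 − (-2.5))/7 = 2/7.
Left endpoints: -2.5, -31/14, -27/14, -23/14, -19/14, -15/14, -11/14.
f(-2.5) = -54.375, f(-31/14) = -104129/2744, f(-27/14) = -68877/2744, f(-23/14) = -42297/2744, f(-19/14) = -23237/2744, f(-15/14) = -10545/2744, f(-11/14) = -3069/2744.
Sum = Δx · [f(-2.5) + f(-31/14) + f(-27/14) + ...].
Sum ≈ -41.79082.

-41.79082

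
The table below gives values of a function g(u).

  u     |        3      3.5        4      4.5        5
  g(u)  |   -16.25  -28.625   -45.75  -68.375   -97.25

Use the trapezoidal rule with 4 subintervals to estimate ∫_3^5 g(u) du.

Δu = 0.5.
T_4 = (0.5/2)·[(-16.25) + 2·(-28.625) + 2·(-45.75) + 2·(-68.375) + (-97.25)] = -99.75.

-99.75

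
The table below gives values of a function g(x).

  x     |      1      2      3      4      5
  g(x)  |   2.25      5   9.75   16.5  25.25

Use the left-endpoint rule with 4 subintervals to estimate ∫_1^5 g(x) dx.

Δx = 1.
Sum = 1·[2.25 + 5 + 9.75 + 16.5] = 33.5.

33.5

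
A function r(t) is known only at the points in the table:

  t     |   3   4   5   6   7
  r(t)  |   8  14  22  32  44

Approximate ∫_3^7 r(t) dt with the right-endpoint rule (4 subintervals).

Δt = 1.
Sum = 1·[14 + 22 + 32 + 44] = 112.

112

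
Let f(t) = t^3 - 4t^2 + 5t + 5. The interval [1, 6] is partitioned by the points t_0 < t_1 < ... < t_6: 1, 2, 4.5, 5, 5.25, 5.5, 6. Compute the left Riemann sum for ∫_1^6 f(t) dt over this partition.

112.42578125

Subinterval widths: 1, 2.5, 0.5, 0.25, 0.25, 0.5.
Left endpoints: 1, 2, 4.5, 5, 5.25, 5.5.
f(1) = 7, f(2) = 7, f(4.5) = 37.625, f(5) = 55, f(5.25) = 65.703125, f(5.5) = 77.875.
Sum = Σ Δt_i · f(t_i).
Sum = 112.42578125.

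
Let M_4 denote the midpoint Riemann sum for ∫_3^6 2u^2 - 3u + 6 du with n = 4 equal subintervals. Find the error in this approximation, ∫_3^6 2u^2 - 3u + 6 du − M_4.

0.28125

Exact integral: ∫_3^6 f(u) du = 103.5.
M_4 = 103.21875.
Error = 103.5 − 103.21875 = 0.28125.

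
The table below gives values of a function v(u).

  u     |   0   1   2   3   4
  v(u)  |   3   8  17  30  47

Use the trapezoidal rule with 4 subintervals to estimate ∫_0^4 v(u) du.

80

Δu = 1.
T_4 = (1/2)·[3 + 2·8 + 2·17 + 2·30 + 47] = 80.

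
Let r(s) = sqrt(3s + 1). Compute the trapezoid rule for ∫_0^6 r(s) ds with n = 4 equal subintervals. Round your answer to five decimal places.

Δs = (6 − 0)/4 = 1.5.
r(0) ≈ 1.00000, r(1.5) ≈ 2.34521, r(3) ≈ 3.16228, r(4.5) ≈ 3.80789, r(6) ≈ 4.35890.
T_4 = (Δs/2)·[r(s_0) + 2r(s_1) + 2r(s_2) + 2r(s_3) + r(s_4)].
Sum ≈ 17.99223.

17.99223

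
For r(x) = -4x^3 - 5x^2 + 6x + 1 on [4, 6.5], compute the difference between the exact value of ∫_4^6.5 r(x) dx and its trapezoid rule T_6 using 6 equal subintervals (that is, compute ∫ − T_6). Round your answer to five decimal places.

Exact integral: ∫_4^6.5 r(x) dx ≈ -1798.8541667.
T_6 ≈ -1803.7731481.
Error ≈ -1798.8541667 − (-1803.7731481) ≈ 4.91898.

4.91898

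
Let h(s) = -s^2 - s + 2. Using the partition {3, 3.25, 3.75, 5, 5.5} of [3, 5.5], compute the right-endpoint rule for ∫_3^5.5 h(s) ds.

-62.734375

Subinterval widths: 0.25, 0.5, 1.25, 0.5.
Right endpoints: 3.25, 3.75, 5, 5.5.
h(3.25) = -11.8125, h(3.75) = -15.8125, h(5) = -28, h(5.5) = -33.75.
Sum = Σ Δs_i · h(s_i).
Sum = -62.734375.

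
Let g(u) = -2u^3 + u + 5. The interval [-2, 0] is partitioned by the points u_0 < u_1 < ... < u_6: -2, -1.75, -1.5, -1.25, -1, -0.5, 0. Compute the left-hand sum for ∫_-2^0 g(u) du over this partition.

Subinterval widths: 0.25, 0.25, 0.25, 0.25, 0.5, 0.5.
Left endpoints: -2, -1.75, -1.5, -1.25, -1, -0.5.
g(-2) = 19, g(-1.75) = 13.96875, g(-1.5) = 10.25, g(-1.25) = 7.65625, g(-1) = 6, g(-0.5) = 4.75.
Sum = Σ Δu_i · g(u_i).
Sum = 18.09375.

18.09375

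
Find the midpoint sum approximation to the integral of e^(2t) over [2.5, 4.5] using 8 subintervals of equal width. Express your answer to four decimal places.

3936.2049

Δt = (4.5 − 2.5)/8 = 0.25.
Midpoints: 2.625, 2.875, 3.125, 3.375, 3.625, 3.875, 4.125, 4.375.
f(2.625) ≈ 190.5663, f(2.875) ≈ 314.1907, f(3.125) ≈ 518.0128, f(3.375) ≈ 854.0588, f(3.625) ≈ 1408.1048, f(3.875) ≈ 2321.5724, f(4.125) ≈ 3827.6258, f(4.375) ≈ 6310.6881.
Sum = Δt · [f(2.625) + f(2.875) + f(3.125) + ...].
Sum ≈ 3936.2049.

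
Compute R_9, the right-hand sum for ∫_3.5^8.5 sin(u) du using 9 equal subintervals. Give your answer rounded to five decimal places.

-0.00656

Δu = (8.5 − 3.5)/9 = 5/9.
Right endpoints: 73/18, 83/18, 31/6, 103/18, 113/18, 41/6, 133/18, 143/18, 8.5.
f(73/18) ≈ -0.79193, f(83/18) ≈ -0.99488, f(31/6) ≈ -0.89858, f(103/18) ≈ -0.53200, f(113/18) ≈ -0.00541, f(41/6) ≈ 0.52281, f(133/18) ≈ 0.89378, f(143/18) ≈ 0.99591, f(8.5) ≈ 0.79849.
Sum = Δu · [f(73/18) + f(83/18) + f(31/6) + ...].
Sum ≈ -0.00656.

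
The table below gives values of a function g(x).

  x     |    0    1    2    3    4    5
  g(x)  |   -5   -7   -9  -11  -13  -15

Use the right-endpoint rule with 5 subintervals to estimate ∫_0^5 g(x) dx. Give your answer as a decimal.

-55

Δx = 1.
Sum = 1·[(-7) + (-9) + (-11) + (-13) + (-15)] = -55.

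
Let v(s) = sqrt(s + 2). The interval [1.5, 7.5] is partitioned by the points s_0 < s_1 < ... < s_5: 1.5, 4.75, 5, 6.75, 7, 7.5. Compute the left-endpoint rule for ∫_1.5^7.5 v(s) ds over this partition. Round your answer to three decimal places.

Subinterval widths: 3.25, 0.25, 1.75, 0.25, 0.5.
Left endpoints: 1.5, 4.75, 5, 6.75, 7.
v(1.5) ≈ 1.871, v(4.75) ≈ 2.598, v(5) ≈ 2.646, v(6.75) ≈ 2.958, v(7) ≈ 3.000.
Sum = Σ Δs_i · v(s_i).
Sum ≈ 13.599.

13.599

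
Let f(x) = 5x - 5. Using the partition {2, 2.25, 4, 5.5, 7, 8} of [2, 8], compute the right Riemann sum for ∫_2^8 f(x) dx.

141.5625

Subinterval widths: 0.25, 1.75, 1.5, 1.5, 1.
Right endpoints: 2.25, 4, 5.5, 7, 8.
f(2.25) = 6.25, f(4) = 15, f(5.5) = 22.5, f(7) = 30, f(8) = 35.
Sum = Σ Δx_i · f(x_i).
Sum = 141.5625.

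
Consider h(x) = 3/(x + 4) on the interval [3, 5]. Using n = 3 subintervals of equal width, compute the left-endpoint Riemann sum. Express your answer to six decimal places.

0.786584

Δx = (5 − 3)/3 = 2/3.
Left endpoints: 3, 11/3, 13/3.
h(3) = 3/7, h(11/3) = 9/23, h(13/3) = 0.36.
Sum = Δx · [h(3) + h(11/3) + h(13/3)].
Sum ≈ 0.786584.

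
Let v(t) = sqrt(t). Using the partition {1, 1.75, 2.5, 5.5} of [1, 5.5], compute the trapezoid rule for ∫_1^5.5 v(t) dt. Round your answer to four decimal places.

Subinterval widths: 0.75, 0.75, 3.
v(1) ≈ 1.0000, v(1.75) ≈ 1.3229, v(2.5) ≈ 1.5811, v(5.5) ≈ 2.3452.
On each subinterval the trapezoid contributes (Δt_i/2)·[v(t_{i-1}) + v(t_i)].
Sum ≈ 7.8496.

7.8496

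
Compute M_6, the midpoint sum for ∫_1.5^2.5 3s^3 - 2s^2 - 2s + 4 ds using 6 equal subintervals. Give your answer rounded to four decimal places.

Δs = (2.5 − 1.5)/6 = 1/6.
Midpoints: 19/12, 1.75, 23/12, 25/12, 2.25, 29/12.
f(19/12) = 4451/576, f(1.75) = 10.453125, f(23/12) = 2677/192, f(25/12) = 10529/576, f(2.25) = 23.546875, f(29/12) = 29.828125.
Sum = Δs · [f(19/12) + f(1.75) + f(23/12) + ...].
Sum ≈ 17.2963.

17.2963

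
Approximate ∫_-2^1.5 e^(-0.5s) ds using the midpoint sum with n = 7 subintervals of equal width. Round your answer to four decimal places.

Δs = (1.5 − (-2))/7 = 0.5.
Midpoints: -1.75, -1.25, -0.75, -0.25, 0.25, 0.75, 1.25.
f(-1.75) ≈ 2.3989, f(-1.25) ≈ 1.8682, f(-0.75) ≈ 1.4550, f(-0.25) ≈ 1.1331, f(0.25) ≈ 0.8825, f(0.75) ≈ 0.6873, f(1.25) ≈ 0.5353.
Sum = Δs · [f(-1.75) + f(-1.25) + f(-0.75) + ...].
Sum ≈ 4.4802.

4.4802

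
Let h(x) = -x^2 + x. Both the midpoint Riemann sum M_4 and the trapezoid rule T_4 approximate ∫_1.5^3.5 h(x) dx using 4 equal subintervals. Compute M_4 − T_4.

0.125

M_4 = -8.125.
T_4 = -8.25.
M_4 − T_4 = 0.125.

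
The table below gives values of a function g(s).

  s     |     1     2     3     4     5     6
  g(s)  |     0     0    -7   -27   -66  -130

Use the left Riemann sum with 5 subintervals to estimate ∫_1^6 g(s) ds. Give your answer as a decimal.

-100

Δs = 1.
Sum = 1·[0 + 0 + (-7) + (-27) + (-66)] = -100.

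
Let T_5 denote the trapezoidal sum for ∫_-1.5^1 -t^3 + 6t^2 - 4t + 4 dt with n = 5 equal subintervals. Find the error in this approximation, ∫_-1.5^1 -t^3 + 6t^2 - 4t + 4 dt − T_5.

-0.703125

Exact integral: ∫_-1.5^1 f(t) dt = 22.265625.
T_5 = 22.96875.
Error = 22.265625 − 22.96875 = -0.703125.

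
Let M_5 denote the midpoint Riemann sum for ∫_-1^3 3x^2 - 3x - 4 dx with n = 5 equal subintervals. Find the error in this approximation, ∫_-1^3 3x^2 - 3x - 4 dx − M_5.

0.64

Exact integral: ∫_-1^3 f(x) dx = 0.
M_5 = -0.64.
Error = 0 − (-0.64) = 0.64.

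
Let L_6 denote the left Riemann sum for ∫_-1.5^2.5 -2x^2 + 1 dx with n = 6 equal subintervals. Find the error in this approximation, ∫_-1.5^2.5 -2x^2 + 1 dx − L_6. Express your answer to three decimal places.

-2.074

Exact integral: ∫_-1.5^2.5 f(x) dx ≈ -8.66667.
L_6 ≈ -6.59259.
Error ≈ -8.66667 − (-6.59259) ≈ -2.074.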